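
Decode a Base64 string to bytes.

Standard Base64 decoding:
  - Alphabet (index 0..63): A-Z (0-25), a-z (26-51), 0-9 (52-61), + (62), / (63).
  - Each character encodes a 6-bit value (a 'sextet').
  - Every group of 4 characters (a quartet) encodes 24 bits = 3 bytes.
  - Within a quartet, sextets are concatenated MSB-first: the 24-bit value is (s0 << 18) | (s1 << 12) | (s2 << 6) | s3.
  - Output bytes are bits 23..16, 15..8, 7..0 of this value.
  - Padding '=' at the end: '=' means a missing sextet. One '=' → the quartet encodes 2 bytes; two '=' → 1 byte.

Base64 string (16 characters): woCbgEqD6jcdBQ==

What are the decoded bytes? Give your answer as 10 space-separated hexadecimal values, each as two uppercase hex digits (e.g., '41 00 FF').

After char 0 ('w'=48): chars_in_quartet=1 acc=0x30 bytes_emitted=0
After char 1 ('o'=40): chars_in_quartet=2 acc=0xC28 bytes_emitted=0
After char 2 ('C'=2): chars_in_quartet=3 acc=0x30A02 bytes_emitted=0
After char 3 ('b'=27): chars_in_quartet=4 acc=0xC2809B -> emit C2 80 9B, reset; bytes_emitted=3
After char 4 ('g'=32): chars_in_quartet=1 acc=0x20 bytes_emitted=3
After char 5 ('E'=4): chars_in_quartet=2 acc=0x804 bytes_emitted=3
After char 6 ('q'=42): chars_in_quartet=3 acc=0x2012A bytes_emitted=3
After char 7 ('D'=3): chars_in_quartet=4 acc=0x804A83 -> emit 80 4A 83, reset; bytes_emitted=6
After char 8 ('6'=58): chars_in_quartet=1 acc=0x3A bytes_emitted=6
After char 9 ('j'=35): chars_in_quartet=2 acc=0xEA3 bytes_emitted=6
After char 10 ('c'=28): chars_in_quartet=3 acc=0x3A8DC bytes_emitted=6
After char 11 ('d'=29): chars_in_quartet=4 acc=0xEA371D -> emit EA 37 1D, reset; bytes_emitted=9
After char 12 ('B'=1): chars_in_quartet=1 acc=0x1 bytes_emitted=9
After char 13 ('Q'=16): chars_in_quartet=2 acc=0x50 bytes_emitted=9
Padding '==': partial quartet acc=0x50 -> emit 05; bytes_emitted=10

Answer: C2 80 9B 80 4A 83 EA 37 1D 05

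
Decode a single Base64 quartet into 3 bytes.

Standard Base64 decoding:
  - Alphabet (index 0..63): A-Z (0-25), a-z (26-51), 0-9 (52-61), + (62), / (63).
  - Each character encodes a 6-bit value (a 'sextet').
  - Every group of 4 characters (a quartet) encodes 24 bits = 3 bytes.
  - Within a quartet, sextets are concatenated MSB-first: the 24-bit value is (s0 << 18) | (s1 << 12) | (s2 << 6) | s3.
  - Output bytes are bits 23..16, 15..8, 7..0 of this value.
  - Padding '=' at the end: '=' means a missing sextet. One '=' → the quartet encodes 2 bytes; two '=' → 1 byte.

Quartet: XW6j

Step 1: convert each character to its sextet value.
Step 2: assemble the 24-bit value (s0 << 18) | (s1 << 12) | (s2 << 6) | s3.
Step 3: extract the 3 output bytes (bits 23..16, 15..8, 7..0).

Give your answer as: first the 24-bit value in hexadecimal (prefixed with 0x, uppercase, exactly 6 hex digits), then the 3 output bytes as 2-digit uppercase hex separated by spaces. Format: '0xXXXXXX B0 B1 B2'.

Sextets: X=23, W=22, 6=58, j=35
24-bit: (23<<18) | (22<<12) | (58<<6) | 35
      = 0x5C0000 | 0x016000 | 0x000E80 | 0x000023
      = 0x5D6EA3
Bytes: (v>>16)&0xFF=5D, (v>>8)&0xFF=6E, v&0xFF=A3

Answer: 0x5D6EA3 5D 6E A3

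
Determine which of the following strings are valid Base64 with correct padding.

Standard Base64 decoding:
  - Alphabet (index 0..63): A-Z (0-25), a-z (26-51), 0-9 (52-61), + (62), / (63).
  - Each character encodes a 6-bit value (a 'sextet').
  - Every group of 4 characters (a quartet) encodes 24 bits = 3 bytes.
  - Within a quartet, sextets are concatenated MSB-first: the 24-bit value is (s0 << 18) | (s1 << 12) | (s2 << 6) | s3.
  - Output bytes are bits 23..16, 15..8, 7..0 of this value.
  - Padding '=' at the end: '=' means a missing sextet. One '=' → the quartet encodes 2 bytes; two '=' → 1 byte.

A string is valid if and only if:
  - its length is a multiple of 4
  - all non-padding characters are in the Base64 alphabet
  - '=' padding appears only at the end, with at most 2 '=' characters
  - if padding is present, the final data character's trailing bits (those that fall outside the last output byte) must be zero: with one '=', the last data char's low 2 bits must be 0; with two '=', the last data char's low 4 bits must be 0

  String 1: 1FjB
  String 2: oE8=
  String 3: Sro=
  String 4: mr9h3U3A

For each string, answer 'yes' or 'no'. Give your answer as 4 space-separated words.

String 1: '1FjB' → valid
String 2: 'oE8=' → valid
String 3: 'Sro=' → valid
String 4: 'mr9h3U3A' → valid

Answer: yes yes yes yes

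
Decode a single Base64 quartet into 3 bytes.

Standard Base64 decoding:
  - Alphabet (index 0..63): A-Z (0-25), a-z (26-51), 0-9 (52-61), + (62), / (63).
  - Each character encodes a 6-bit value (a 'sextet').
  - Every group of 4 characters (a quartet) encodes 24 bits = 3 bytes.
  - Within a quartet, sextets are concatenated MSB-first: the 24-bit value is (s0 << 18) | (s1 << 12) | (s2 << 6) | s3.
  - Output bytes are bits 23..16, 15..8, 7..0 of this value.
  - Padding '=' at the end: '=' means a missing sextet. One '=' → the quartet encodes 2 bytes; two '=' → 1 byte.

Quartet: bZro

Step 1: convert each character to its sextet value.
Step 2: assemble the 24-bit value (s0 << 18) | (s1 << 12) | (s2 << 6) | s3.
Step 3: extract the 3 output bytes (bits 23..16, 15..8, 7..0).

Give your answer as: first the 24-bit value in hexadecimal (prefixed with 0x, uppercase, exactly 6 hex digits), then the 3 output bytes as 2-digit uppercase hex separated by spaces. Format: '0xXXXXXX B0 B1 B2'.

Answer: 0x6D9AE8 6D 9A E8

Derivation:
Sextets: b=27, Z=25, r=43, o=40
24-bit: (27<<18) | (25<<12) | (43<<6) | 40
      = 0x6C0000 | 0x019000 | 0x000AC0 | 0x000028
      = 0x6D9AE8
Bytes: (v>>16)&0xFF=6D, (v>>8)&0xFF=9A, v&0xFF=E8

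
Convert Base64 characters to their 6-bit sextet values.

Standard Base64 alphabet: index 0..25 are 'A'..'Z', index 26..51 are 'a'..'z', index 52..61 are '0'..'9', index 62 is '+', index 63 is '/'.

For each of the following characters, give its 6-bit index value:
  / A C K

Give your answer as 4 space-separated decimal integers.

'/': index 63
'A': A..Z range, ord('A') − ord('A') = 0
'C': A..Z range, ord('C') − ord('A') = 2
'K': A..Z range, ord('K') − ord('A') = 10

Answer: 63 0 2 10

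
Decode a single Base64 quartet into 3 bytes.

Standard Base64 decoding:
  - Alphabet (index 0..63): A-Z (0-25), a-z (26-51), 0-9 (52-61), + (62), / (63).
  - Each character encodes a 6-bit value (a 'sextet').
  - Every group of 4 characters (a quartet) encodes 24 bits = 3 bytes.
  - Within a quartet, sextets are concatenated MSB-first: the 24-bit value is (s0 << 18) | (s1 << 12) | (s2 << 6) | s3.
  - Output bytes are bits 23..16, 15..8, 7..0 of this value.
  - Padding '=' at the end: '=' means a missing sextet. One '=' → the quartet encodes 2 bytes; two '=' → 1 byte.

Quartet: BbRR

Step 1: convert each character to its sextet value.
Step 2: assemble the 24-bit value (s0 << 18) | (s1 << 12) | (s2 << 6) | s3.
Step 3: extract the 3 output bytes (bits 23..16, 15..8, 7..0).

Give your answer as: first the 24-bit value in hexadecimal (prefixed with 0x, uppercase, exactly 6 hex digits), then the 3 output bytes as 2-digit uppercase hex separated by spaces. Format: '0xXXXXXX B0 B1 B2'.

Sextets: B=1, b=27, R=17, R=17
24-bit: (1<<18) | (27<<12) | (17<<6) | 17
      = 0x040000 | 0x01B000 | 0x000440 | 0x000011
      = 0x05B451
Bytes: (v>>16)&0xFF=05, (v>>8)&0xFF=B4, v&0xFF=51

Answer: 0x05B451 05 B4 51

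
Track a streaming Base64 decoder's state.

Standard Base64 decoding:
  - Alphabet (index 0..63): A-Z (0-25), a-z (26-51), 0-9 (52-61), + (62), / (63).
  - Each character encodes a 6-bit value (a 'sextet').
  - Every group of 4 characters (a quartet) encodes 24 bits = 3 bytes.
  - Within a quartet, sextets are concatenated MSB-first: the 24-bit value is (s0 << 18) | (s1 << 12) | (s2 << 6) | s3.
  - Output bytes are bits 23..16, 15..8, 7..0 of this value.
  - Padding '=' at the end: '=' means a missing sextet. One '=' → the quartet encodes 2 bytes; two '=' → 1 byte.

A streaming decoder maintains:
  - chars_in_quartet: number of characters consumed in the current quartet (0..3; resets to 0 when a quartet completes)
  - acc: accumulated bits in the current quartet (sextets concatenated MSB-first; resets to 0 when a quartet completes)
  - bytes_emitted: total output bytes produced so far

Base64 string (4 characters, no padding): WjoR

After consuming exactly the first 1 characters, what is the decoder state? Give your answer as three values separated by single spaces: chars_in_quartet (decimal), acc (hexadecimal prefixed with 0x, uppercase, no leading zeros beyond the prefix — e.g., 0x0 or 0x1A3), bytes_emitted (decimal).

Answer: 1 0x16 0

Derivation:
After char 0 ('W'=22): chars_in_quartet=1 acc=0x16 bytes_emitted=0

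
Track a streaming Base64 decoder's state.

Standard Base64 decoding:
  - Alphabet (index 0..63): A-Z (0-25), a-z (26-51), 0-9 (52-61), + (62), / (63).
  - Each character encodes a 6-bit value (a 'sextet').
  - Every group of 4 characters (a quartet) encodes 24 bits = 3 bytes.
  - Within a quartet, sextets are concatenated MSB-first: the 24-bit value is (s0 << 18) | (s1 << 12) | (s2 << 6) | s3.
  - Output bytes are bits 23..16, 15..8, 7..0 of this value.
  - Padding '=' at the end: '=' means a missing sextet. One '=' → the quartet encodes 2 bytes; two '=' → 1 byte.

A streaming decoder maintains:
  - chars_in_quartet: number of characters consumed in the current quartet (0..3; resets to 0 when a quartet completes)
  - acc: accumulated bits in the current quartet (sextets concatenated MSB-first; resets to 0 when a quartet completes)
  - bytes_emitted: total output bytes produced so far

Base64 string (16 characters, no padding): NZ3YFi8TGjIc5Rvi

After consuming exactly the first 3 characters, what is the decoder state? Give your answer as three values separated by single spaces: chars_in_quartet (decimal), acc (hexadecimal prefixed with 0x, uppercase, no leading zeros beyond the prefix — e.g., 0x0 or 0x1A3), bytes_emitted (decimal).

Answer: 3 0xD677 0

Derivation:
After char 0 ('N'=13): chars_in_quartet=1 acc=0xD bytes_emitted=0
After char 1 ('Z'=25): chars_in_quartet=2 acc=0x359 bytes_emitted=0
After char 2 ('3'=55): chars_in_quartet=3 acc=0xD677 bytes_emitted=0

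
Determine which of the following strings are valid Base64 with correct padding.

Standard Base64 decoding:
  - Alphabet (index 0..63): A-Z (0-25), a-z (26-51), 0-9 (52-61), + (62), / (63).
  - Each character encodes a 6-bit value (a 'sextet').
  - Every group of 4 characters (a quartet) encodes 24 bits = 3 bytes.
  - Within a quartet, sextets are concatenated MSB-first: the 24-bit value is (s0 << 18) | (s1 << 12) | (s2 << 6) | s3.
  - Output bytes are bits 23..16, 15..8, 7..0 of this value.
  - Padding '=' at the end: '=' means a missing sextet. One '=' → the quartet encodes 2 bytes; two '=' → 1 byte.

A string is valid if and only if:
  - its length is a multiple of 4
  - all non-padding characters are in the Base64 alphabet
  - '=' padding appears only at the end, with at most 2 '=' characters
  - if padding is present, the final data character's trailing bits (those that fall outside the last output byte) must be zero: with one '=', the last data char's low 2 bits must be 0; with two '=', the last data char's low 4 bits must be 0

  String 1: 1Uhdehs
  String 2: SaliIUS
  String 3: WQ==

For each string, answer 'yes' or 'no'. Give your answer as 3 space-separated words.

Answer: no no yes

Derivation:
String 1: '1Uhdehs' → invalid (len=7 not mult of 4)
String 2: 'SaliIUS' → invalid (len=7 not mult of 4)
String 3: 'WQ==' → valid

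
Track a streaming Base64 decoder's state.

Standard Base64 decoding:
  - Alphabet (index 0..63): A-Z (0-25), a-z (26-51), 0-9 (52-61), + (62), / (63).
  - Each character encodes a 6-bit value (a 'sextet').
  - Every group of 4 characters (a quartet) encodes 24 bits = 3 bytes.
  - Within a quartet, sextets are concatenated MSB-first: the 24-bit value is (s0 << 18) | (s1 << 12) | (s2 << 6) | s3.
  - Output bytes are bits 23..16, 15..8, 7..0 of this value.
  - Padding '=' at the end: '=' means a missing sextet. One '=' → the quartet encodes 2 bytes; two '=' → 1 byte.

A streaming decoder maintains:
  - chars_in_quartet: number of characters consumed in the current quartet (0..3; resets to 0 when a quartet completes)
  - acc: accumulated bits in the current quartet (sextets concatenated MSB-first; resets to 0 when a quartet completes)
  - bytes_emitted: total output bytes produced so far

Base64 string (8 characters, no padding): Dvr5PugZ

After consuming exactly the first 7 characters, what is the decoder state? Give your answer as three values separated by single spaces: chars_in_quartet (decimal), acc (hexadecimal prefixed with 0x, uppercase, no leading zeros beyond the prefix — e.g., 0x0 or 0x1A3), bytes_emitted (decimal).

After char 0 ('D'=3): chars_in_quartet=1 acc=0x3 bytes_emitted=0
After char 1 ('v'=47): chars_in_quartet=2 acc=0xEF bytes_emitted=0
After char 2 ('r'=43): chars_in_quartet=3 acc=0x3BEB bytes_emitted=0
After char 3 ('5'=57): chars_in_quartet=4 acc=0xEFAF9 -> emit 0E FA F9, reset; bytes_emitted=3
After char 4 ('P'=15): chars_in_quartet=1 acc=0xF bytes_emitted=3
After char 5 ('u'=46): chars_in_quartet=2 acc=0x3EE bytes_emitted=3
After char 6 ('g'=32): chars_in_quartet=3 acc=0xFBA0 bytes_emitted=3

Answer: 3 0xFBA0 3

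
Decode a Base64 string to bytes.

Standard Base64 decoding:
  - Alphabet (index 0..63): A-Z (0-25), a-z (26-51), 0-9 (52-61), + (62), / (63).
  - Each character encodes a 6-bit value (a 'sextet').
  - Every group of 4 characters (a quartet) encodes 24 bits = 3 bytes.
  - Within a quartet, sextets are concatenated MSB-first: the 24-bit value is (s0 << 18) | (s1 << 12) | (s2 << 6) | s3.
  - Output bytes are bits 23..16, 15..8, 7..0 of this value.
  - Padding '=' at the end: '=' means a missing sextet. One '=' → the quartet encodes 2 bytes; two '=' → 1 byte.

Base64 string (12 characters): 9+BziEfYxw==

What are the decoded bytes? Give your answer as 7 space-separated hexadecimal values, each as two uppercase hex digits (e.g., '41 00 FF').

Answer: F7 E0 73 88 47 D8 C7

Derivation:
After char 0 ('9'=61): chars_in_quartet=1 acc=0x3D bytes_emitted=0
After char 1 ('+'=62): chars_in_quartet=2 acc=0xF7E bytes_emitted=0
After char 2 ('B'=1): chars_in_quartet=3 acc=0x3DF81 bytes_emitted=0
After char 3 ('z'=51): chars_in_quartet=4 acc=0xF7E073 -> emit F7 E0 73, reset; bytes_emitted=3
After char 4 ('i'=34): chars_in_quartet=1 acc=0x22 bytes_emitted=3
After char 5 ('E'=4): chars_in_quartet=2 acc=0x884 bytes_emitted=3
After char 6 ('f'=31): chars_in_quartet=3 acc=0x2211F bytes_emitted=3
After char 7 ('Y'=24): chars_in_quartet=4 acc=0x8847D8 -> emit 88 47 D8, reset; bytes_emitted=6
After char 8 ('x'=49): chars_in_quartet=1 acc=0x31 bytes_emitted=6
After char 9 ('w'=48): chars_in_quartet=2 acc=0xC70 bytes_emitted=6
Padding '==': partial quartet acc=0xC70 -> emit C7; bytes_emitted=7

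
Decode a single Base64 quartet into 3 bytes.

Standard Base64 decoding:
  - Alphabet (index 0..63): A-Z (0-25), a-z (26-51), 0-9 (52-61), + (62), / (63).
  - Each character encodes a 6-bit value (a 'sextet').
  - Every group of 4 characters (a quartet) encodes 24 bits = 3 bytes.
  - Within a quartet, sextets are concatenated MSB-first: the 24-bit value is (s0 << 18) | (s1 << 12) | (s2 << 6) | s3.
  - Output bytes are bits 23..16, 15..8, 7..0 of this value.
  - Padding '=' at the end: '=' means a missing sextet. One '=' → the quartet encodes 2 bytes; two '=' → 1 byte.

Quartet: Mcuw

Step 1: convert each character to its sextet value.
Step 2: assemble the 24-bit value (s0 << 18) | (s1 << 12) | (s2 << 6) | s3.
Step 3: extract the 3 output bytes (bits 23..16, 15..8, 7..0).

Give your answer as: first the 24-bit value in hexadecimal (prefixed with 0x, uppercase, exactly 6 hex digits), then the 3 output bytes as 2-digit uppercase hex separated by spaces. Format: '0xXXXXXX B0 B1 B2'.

Answer: 0x31CBB0 31 CB B0

Derivation:
Sextets: M=12, c=28, u=46, w=48
24-bit: (12<<18) | (28<<12) | (46<<6) | 48
      = 0x300000 | 0x01C000 | 0x000B80 | 0x000030
      = 0x31CBB0
Bytes: (v>>16)&0xFF=31, (v>>8)&0xFF=CB, v&0xFF=B0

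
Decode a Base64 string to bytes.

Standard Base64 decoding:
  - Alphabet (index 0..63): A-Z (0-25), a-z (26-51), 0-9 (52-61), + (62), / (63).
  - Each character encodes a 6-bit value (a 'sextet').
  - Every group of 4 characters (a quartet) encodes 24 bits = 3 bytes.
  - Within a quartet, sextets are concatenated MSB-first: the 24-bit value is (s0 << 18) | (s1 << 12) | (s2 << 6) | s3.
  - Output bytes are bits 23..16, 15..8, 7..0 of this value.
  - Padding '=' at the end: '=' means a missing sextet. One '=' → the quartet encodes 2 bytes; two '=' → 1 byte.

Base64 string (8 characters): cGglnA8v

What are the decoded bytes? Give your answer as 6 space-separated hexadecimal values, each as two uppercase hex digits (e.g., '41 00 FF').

After char 0 ('c'=28): chars_in_quartet=1 acc=0x1C bytes_emitted=0
After char 1 ('G'=6): chars_in_quartet=2 acc=0x706 bytes_emitted=0
After char 2 ('g'=32): chars_in_quartet=3 acc=0x1C1A0 bytes_emitted=0
After char 3 ('l'=37): chars_in_quartet=4 acc=0x706825 -> emit 70 68 25, reset; bytes_emitted=3
After char 4 ('n'=39): chars_in_quartet=1 acc=0x27 bytes_emitted=3
After char 5 ('A'=0): chars_in_quartet=2 acc=0x9C0 bytes_emitted=3
After char 6 ('8'=60): chars_in_quartet=3 acc=0x2703C bytes_emitted=3
After char 7 ('v'=47): chars_in_quartet=4 acc=0x9C0F2F -> emit 9C 0F 2F, reset; bytes_emitted=6

Answer: 70 68 25 9C 0F 2F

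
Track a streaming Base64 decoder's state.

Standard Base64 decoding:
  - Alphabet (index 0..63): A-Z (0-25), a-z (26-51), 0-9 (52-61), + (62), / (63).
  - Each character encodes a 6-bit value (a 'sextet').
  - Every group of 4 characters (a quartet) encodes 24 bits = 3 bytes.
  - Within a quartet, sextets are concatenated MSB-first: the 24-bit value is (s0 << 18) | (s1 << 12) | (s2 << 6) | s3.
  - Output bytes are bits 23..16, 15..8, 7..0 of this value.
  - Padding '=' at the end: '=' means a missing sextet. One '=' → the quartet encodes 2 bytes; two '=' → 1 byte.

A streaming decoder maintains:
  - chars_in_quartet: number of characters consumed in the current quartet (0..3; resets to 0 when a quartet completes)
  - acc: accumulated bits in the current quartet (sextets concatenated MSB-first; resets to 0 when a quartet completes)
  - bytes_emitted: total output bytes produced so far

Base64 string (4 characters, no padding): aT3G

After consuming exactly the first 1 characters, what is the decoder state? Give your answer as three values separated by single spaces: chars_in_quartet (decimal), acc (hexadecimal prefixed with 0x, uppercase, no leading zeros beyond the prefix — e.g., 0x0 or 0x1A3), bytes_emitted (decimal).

Answer: 1 0x1A 0

Derivation:
After char 0 ('a'=26): chars_in_quartet=1 acc=0x1A bytes_emitted=0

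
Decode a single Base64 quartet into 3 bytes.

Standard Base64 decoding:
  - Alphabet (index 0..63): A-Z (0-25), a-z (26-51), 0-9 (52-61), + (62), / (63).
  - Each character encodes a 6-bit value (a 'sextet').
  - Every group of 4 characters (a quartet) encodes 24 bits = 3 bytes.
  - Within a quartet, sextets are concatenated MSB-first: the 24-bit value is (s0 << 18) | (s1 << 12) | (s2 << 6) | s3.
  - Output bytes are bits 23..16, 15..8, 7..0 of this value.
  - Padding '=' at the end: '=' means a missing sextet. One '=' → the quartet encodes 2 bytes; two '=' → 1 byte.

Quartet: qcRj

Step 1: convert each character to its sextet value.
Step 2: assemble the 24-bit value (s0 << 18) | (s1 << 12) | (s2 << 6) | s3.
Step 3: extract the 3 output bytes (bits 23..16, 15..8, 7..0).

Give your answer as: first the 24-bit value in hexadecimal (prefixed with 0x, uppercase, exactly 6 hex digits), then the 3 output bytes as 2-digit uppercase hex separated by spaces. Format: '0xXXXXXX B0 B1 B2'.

Answer: 0xA9C463 A9 C4 63

Derivation:
Sextets: q=42, c=28, R=17, j=35
24-bit: (42<<18) | (28<<12) | (17<<6) | 35
      = 0xA80000 | 0x01C000 | 0x000440 | 0x000023
      = 0xA9C463
Bytes: (v>>16)&0xFF=A9, (v>>8)&0xFF=C4, v&0xFF=63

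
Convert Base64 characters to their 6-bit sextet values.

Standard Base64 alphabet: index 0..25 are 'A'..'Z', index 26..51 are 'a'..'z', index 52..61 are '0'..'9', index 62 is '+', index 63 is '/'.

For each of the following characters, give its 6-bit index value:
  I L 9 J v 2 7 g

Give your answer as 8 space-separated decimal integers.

'I': A..Z range, ord('I') − ord('A') = 8
'L': A..Z range, ord('L') − ord('A') = 11
'9': 0..9 range, 52 + ord('9') − ord('0') = 61
'J': A..Z range, ord('J') − ord('A') = 9
'v': a..z range, 26 + ord('v') − ord('a') = 47
'2': 0..9 range, 52 + ord('2') − ord('0') = 54
'7': 0..9 range, 52 + ord('7') − ord('0') = 59
'g': a..z range, 26 + ord('g') − ord('a') = 32

Answer: 8 11 61 9 47 54 59 32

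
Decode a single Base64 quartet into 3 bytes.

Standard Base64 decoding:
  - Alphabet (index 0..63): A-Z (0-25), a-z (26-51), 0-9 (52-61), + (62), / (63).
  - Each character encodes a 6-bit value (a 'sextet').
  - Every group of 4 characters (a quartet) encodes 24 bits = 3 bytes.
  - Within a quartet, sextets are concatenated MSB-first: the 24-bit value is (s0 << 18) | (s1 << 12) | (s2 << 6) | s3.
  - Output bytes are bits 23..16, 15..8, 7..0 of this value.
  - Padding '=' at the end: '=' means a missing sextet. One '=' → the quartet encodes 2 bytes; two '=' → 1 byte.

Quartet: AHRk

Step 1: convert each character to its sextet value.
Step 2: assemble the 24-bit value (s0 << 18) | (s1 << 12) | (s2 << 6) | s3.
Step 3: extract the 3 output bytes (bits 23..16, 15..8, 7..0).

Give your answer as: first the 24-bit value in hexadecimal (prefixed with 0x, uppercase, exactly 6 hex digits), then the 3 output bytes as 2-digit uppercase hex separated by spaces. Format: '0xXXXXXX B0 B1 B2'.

Sextets: A=0, H=7, R=17, k=36
24-bit: (0<<18) | (7<<12) | (17<<6) | 36
      = 0x000000 | 0x007000 | 0x000440 | 0x000024
      = 0x007464
Bytes: (v>>16)&0xFF=00, (v>>8)&0xFF=74, v&0xFF=64

Answer: 0x007464 00 74 64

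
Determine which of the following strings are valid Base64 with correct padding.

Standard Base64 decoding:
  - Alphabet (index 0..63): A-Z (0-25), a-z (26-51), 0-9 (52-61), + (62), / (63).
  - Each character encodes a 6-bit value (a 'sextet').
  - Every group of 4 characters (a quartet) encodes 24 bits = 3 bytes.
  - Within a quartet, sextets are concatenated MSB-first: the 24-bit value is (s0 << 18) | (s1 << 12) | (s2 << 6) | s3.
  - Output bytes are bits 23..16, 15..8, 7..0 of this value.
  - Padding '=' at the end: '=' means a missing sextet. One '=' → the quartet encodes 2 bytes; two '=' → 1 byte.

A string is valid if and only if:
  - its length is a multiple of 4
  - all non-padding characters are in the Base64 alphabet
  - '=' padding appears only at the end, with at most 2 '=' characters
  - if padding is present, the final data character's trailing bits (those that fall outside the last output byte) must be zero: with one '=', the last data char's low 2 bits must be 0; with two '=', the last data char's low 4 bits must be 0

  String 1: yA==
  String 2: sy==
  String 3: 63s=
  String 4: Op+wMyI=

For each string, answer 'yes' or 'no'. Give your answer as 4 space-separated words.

String 1: 'yA==' → valid
String 2: 'sy==' → invalid (bad trailing bits)
String 3: '63s=' → valid
String 4: 'Op+wMyI=' → valid

Answer: yes no yes yes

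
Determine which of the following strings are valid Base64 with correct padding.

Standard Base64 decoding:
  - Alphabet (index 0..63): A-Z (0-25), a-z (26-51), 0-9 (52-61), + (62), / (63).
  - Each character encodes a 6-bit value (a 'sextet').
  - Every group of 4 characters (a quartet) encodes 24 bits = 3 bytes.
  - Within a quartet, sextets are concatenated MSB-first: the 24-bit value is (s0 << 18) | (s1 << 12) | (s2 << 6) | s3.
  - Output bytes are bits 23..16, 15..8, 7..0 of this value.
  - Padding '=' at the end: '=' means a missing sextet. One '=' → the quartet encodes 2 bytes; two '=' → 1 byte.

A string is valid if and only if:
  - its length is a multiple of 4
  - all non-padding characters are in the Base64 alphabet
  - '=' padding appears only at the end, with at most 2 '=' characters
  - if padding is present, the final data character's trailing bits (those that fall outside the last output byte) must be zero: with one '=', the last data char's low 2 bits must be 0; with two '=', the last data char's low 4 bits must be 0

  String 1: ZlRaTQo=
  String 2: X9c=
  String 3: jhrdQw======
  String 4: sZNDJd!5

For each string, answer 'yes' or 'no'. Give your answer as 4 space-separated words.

String 1: 'ZlRaTQo=' → valid
String 2: 'X9c=' → valid
String 3: 'jhrdQw======' → invalid (6 pad chars (max 2))
String 4: 'sZNDJd!5' → invalid (bad char(s): ['!'])

Answer: yes yes no no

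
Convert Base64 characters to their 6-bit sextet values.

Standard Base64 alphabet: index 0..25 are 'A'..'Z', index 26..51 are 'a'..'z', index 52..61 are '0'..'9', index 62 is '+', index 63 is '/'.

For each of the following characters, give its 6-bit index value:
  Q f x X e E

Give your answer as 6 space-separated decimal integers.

Answer: 16 31 49 23 30 4

Derivation:
'Q': A..Z range, ord('Q') − ord('A') = 16
'f': a..z range, 26 + ord('f') − ord('a') = 31
'x': a..z range, 26 + ord('x') − ord('a') = 49
'X': A..Z range, ord('X') − ord('A') = 23
'e': a..z range, 26 + ord('e') − ord('a') = 30
'E': A..Z range, ord('E') − ord('A') = 4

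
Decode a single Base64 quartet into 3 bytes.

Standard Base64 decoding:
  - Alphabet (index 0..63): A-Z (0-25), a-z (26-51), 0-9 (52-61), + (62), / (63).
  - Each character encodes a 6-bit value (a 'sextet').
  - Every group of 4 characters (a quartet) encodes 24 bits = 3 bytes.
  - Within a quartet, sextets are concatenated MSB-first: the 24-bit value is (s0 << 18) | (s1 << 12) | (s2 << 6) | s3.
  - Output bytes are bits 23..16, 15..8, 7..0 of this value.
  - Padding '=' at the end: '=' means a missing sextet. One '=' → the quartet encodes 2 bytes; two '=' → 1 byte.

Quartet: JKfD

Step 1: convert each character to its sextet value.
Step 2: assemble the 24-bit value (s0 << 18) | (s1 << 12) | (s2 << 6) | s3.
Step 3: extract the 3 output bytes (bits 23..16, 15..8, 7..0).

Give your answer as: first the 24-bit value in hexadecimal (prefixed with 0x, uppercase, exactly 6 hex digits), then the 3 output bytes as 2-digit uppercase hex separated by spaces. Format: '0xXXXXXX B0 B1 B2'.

Answer: 0x24A7C3 24 A7 C3

Derivation:
Sextets: J=9, K=10, f=31, D=3
24-bit: (9<<18) | (10<<12) | (31<<6) | 3
      = 0x240000 | 0x00A000 | 0x0007C0 | 0x000003
      = 0x24A7C3
Bytes: (v>>16)&0xFF=24, (v>>8)&0xFF=A7, v&0xFF=C3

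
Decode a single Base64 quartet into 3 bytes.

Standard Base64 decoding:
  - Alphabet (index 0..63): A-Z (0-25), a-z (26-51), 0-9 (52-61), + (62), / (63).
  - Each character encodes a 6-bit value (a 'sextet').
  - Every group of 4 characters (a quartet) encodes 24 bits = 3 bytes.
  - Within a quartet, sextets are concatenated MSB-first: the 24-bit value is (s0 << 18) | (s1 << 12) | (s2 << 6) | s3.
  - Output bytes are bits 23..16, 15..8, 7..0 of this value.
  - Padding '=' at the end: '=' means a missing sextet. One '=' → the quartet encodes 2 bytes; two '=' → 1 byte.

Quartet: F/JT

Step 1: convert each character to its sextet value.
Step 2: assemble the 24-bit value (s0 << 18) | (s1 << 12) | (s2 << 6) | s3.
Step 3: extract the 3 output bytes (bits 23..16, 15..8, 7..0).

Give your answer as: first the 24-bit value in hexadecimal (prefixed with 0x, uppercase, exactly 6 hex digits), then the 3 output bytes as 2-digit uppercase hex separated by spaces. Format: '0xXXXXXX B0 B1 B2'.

Answer: 0x17F253 17 F2 53

Derivation:
Sextets: F=5, /=63, J=9, T=19
24-bit: (5<<18) | (63<<12) | (9<<6) | 19
      = 0x140000 | 0x03F000 | 0x000240 | 0x000013
      = 0x17F253
Bytes: (v>>16)&0xFF=17, (v>>8)&0xFF=F2, v&0xFF=53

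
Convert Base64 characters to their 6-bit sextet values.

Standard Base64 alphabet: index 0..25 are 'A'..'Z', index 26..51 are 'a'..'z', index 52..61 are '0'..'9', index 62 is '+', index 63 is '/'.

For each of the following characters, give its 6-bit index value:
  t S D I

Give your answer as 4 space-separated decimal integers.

't': a..z range, 26 + ord('t') − ord('a') = 45
'S': A..Z range, ord('S') − ord('A') = 18
'D': A..Z range, ord('D') − ord('A') = 3
'I': A..Z range, ord('I') − ord('A') = 8

Answer: 45 18 3 8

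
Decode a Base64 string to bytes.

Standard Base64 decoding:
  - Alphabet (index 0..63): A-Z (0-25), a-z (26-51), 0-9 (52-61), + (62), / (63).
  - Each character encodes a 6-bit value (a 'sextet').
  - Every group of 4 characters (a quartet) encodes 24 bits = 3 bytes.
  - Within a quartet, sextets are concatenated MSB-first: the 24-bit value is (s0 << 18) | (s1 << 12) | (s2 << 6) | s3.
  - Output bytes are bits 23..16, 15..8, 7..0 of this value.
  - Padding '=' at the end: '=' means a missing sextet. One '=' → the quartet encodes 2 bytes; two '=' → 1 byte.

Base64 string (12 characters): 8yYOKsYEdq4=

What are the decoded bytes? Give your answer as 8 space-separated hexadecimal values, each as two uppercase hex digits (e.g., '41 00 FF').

Answer: F3 26 0E 2A C6 04 76 AE

Derivation:
After char 0 ('8'=60): chars_in_quartet=1 acc=0x3C bytes_emitted=0
After char 1 ('y'=50): chars_in_quartet=2 acc=0xF32 bytes_emitted=0
After char 2 ('Y'=24): chars_in_quartet=3 acc=0x3CC98 bytes_emitted=0
After char 3 ('O'=14): chars_in_quartet=4 acc=0xF3260E -> emit F3 26 0E, reset; bytes_emitted=3
After char 4 ('K'=10): chars_in_quartet=1 acc=0xA bytes_emitted=3
After char 5 ('s'=44): chars_in_quartet=2 acc=0x2AC bytes_emitted=3
After char 6 ('Y'=24): chars_in_quartet=3 acc=0xAB18 bytes_emitted=3
After char 7 ('E'=4): chars_in_quartet=4 acc=0x2AC604 -> emit 2A C6 04, reset; bytes_emitted=6
After char 8 ('d'=29): chars_in_quartet=1 acc=0x1D bytes_emitted=6
After char 9 ('q'=42): chars_in_quartet=2 acc=0x76A bytes_emitted=6
After char 10 ('4'=56): chars_in_quartet=3 acc=0x1DAB8 bytes_emitted=6
Padding '=': partial quartet acc=0x1DAB8 -> emit 76 AE; bytes_emitted=8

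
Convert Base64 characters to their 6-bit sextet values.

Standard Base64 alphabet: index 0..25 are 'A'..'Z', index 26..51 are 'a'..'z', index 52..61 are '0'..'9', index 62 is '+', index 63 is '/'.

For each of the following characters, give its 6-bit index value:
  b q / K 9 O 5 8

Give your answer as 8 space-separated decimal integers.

Answer: 27 42 63 10 61 14 57 60

Derivation:
'b': a..z range, 26 + ord('b') − ord('a') = 27
'q': a..z range, 26 + ord('q') − ord('a') = 42
'/': index 63
'K': A..Z range, ord('K') − ord('A') = 10
'9': 0..9 range, 52 + ord('9') − ord('0') = 61
'O': A..Z range, ord('O') − ord('A') = 14
'5': 0..9 range, 52 + ord('5') − ord('0') = 57
'8': 0..9 range, 52 + ord('8') − ord('0') = 60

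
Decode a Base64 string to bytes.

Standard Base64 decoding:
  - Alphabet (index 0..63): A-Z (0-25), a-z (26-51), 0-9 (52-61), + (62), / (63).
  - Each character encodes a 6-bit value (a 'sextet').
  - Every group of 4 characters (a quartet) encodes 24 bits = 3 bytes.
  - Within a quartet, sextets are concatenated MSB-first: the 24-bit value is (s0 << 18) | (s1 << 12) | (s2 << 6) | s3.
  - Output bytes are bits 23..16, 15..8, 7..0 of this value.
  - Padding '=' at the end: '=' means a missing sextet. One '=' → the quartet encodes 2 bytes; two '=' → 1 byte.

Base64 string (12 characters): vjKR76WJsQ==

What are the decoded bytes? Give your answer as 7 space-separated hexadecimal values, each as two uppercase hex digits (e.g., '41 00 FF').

After char 0 ('v'=47): chars_in_quartet=1 acc=0x2F bytes_emitted=0
After char 1 ('j'=35): chars_in_quartet=2 acc=0xBE3 bytes_emitted=0
After char 2 ('K'=10): chars_in_quartet=3 acc=0x2F8CA bytes_emitted=0
After char 3 ('R'=17): chars_in_quartet=4 acc=0xBE3291 -> emit BE 32 91, reset; bytes_emitted=3
After char 4 ('7'=59): chars_in_quartet=1 acc=0x3B bytes_emitted=3
After char 5 ('6'=58): chars_in_quartet=2 acc=0xEFA bytes_emitted=3
After char 6 ('W'=22): chars_in_quartet=3 acc=0x3BE96 bytes_emitted=3
After char 7 ('J'=9): chars_in_quartet=4 acc=0xEFA589 -> emit EF A5 89, reset; bytes_emitted=6
After char 8 ('s'=44): chars_in_quartet=1 acc=0x2C bytes_emitted=6
After char 9 ('Q'=16): chars_in_quartet=2 acc=0xB10 bytes_emitted=6
Padding '==': partial quartet acc=0xB10 -> emit B1; bytes_emitted=7

Answer: BE 32 91 EF A5 89 B1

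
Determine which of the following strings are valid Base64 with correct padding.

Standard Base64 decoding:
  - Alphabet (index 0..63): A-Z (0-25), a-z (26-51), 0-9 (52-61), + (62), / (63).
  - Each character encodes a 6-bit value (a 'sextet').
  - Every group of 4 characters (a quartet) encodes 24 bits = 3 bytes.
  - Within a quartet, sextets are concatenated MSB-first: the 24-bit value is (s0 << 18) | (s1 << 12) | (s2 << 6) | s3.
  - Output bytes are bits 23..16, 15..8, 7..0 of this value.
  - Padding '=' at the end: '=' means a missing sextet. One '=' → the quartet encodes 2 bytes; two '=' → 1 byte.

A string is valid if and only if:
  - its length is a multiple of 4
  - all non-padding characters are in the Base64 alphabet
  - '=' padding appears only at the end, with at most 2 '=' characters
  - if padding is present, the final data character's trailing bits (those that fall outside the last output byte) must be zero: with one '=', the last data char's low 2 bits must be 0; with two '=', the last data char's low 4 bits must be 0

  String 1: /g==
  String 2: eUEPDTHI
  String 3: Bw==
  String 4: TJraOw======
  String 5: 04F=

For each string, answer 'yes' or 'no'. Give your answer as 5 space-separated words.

Answer: yes yes yes no no

Derivation:
String 1: '/g==' → valid
String 2: 'eUEPDTHI' → valid
String 3: 'Bw==' → valid
String 4: 'TJraOw======' → invalid (6 pad chars (max 2))
String 5: '04F=' → invalid (bad trailing bits)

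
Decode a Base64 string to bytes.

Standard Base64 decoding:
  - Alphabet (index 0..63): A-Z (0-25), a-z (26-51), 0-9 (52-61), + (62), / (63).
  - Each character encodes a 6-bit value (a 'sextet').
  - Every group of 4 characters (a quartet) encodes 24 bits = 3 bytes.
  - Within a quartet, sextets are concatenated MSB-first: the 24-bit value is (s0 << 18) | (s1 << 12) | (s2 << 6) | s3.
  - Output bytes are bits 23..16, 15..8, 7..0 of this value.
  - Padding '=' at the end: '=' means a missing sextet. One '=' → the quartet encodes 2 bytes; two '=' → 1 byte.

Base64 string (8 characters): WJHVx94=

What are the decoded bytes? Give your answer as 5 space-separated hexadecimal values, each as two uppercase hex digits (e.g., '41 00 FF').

Answer: 58 91 D5 C7 DE

Derivation:
After char 0 ('W'=22): chars_in_quartet=1 acc=0x16 bytes_emitted=0
After char 1 ('J'=9): chars_in_quartet=2 acc=0x589 bytes_emitted=0
After char 2 ('H'=7): chars_in_quartet=3 acc=0x16247 bytes_emitted=0
After char 3 ('V'=21): chars_in_quartet=4 acc=0x5891D5 -> emit 58 91 D5, reset; bytes_emitted=3
After char 4 ('x'=49): chars_in_quartet=1 acc=0x31 bytes_emitted=3
After char 5 ('9'=61): chars_in_quartet=2 acc=0xC7D bytes_emitted=3
After char 6 ('4'=56): chars_in_quartet=3 acc=0x31F78 bytes_emitted=3
Padding '=': partial quartet acc=0x31F78 -> emit C7 DE; bytes_emitted=5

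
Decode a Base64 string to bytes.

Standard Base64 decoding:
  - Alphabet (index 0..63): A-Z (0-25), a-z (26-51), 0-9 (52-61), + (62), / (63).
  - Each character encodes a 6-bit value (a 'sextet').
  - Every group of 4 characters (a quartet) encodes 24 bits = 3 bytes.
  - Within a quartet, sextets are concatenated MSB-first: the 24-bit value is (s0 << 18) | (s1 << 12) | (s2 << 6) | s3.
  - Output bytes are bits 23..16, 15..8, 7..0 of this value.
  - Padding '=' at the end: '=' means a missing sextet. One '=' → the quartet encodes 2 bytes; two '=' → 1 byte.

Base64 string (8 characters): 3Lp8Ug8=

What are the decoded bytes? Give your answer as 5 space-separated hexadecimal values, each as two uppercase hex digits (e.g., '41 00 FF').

After char 0 ('3'=55): chars_in_quartet=1 acc=0x37 bytes_emitted=0
After char 1 ('L'=11): chars_in_quartet=2 acc=0xDCB bytes_emitted=0
After char 2 ('p'=41): chars_in_quartet=3 acc=0x372E9 bytes_emitted=0
After char 3 ('8'=60): chars_in_quartet=4 acc=0xDCBA7C -> emit DC BA 7C, reset; bytes_emitted=3
After char 4 ('U'=20): chars_in_quartet=1 acc=0x14 bytes_emitted=3
After char 5 ('g'=32): chars_in_quartet=2 acc=0x520 bytes_emitted=3
After char 6 ('8'=60): chars_in_quartet=3 acc=0x1483C bytes_emitted=3
Padding '=': partial quartet acc=0x1483C -> emit 52 0F; bytes_emitted=5

Answer: DC BA 7C 52 0F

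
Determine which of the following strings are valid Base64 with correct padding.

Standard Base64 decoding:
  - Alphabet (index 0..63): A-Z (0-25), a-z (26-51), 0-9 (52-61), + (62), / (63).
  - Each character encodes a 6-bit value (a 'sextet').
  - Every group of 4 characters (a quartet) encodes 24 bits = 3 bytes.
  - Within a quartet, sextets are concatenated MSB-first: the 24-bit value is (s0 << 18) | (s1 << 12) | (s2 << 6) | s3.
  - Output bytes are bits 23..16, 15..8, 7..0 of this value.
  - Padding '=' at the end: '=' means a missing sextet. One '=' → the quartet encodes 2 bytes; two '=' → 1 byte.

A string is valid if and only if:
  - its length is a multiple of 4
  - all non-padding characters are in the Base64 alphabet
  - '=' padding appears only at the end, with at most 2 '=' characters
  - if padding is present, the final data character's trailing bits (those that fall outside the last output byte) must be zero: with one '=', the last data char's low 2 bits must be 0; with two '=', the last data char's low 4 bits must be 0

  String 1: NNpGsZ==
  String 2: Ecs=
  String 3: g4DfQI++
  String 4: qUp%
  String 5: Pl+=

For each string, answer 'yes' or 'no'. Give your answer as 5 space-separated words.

Answer: no yes yes no no

Derivation:
String 1: 'NNpGsZ==' → invalid (bad trailing bits)
String 2: 'Ecs=' → valid
String 3: 'g4DfQI++' → valid
String 4: 'qUp%' → invalid (bad char(s): ['%'])
String 5: 'Pl+=' → invalid (bad trailing bits)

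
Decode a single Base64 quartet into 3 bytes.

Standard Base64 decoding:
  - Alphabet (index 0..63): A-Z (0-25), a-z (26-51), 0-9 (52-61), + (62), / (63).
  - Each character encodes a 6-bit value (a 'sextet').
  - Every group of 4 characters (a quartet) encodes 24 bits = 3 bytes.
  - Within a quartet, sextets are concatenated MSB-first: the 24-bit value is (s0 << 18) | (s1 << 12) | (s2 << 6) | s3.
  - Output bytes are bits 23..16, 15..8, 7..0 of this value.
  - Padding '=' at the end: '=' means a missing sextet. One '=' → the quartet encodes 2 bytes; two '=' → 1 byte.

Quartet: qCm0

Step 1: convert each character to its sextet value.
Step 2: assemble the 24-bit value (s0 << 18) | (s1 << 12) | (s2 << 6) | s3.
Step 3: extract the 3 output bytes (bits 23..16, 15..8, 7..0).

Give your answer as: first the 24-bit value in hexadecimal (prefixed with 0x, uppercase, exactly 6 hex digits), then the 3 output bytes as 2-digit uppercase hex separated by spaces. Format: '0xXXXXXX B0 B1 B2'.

Sextets: q=42, C=2, m=38, 0=52
24-bit: (42<<18) | (2<<12) | (38<<6) | 52
      = 0xA80000 | 0x002000 | 0x000980 | 0x000034
      = 0xA829B4
Bytes: (v>>16)&0xFF=A8, (v>>8)&0xFF=29, v&0xFF=B4

Answer: 0xA829B4 A8 29 B4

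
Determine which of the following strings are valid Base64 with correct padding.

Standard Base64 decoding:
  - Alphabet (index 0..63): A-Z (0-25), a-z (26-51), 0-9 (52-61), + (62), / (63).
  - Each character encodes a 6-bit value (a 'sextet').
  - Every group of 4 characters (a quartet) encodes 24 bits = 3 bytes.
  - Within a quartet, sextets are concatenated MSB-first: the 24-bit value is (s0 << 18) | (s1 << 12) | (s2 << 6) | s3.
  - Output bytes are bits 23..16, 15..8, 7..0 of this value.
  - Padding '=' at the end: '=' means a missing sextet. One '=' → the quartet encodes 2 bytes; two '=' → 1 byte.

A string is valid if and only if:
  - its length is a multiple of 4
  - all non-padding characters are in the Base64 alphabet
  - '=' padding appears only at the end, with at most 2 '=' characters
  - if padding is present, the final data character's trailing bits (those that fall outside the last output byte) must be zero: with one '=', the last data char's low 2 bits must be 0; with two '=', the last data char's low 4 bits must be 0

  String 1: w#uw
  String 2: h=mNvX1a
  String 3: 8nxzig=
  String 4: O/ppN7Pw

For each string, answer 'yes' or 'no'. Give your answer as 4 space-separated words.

Answer: no no no yes

Derivation:
String 1: 'w#uw' → invalid (bad char(s): ['#'])
String 2: 'h=mNvX1a' → invalid (bad char(s): ['=']; '=' in middle)
String 3: '8nxzig=' → invalid (len=7 not mult of 4)
String 4: 'O/ppN7Pw' → valid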